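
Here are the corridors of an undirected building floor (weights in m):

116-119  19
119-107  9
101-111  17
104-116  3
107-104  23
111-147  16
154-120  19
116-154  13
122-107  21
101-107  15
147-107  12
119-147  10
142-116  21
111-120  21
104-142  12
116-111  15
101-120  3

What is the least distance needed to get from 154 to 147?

Running Dijkstra from 154:
154: 0
116: 13  (via 154)
104: 16  (via 116)
120: 19  (via 154)
101: 22  (via 120)
142: 28  (via 104)
111: 28  (via 116)
119: 32  (via 116)
107: 37  (via 101)
147: 42  (via 119)
Shortest route: 154–116–119–147 = 42 m.

42 m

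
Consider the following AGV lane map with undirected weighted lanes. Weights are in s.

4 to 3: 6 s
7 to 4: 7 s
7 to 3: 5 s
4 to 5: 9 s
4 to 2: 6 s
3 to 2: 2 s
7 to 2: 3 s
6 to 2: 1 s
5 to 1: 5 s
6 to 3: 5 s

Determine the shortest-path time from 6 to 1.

21 s

Enumerating some paths:
6 - 2 - 3 - 4 - 5 - 1: 1+2+6+9+5 = 23
6 - 2 - 7 - 4 - 5 - 1: 1+3+7+9+5 = 25
6 - 2 - 4 - 5 - 1: 1+6+9+5 = 21
Cheapest is 6 - 2 - 4 - 5 - 1 at 21 s.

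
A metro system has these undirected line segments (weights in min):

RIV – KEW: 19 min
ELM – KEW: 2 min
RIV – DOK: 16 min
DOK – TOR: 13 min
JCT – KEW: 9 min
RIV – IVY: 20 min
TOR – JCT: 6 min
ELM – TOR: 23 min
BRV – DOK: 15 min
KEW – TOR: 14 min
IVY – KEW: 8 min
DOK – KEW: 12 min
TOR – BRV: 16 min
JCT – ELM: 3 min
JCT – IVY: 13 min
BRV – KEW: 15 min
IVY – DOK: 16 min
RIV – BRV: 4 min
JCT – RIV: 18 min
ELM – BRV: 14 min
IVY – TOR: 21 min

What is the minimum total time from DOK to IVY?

16 min

Compare a few routes:
DOK–IVY: 16 = 16
DOK–KEW–IVY: 12+8 = 20
DOK–KEW–ELM–JCT–IVY: 12+2+3+13 = 30
Cheapest is DOK–IVY at 16 min.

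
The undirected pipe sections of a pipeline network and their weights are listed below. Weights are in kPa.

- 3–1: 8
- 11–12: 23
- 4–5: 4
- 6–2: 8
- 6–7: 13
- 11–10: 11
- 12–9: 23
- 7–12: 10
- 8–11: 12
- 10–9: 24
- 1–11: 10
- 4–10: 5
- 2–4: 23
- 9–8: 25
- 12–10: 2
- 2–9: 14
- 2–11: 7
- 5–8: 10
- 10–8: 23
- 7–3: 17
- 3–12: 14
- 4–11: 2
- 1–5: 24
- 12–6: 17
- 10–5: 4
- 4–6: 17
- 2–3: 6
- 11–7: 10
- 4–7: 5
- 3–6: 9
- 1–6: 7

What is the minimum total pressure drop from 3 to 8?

Running Dijkstra from 3:
3: 0
2: 6  (via 3)
1: 8  (via 3)
6: 9  (via 3)
11: 13  (via 2)
12: 14  (via 3)
4: 15  (via 11)
10: 16  (via 12)
7: 17  (via 3)
5: 19  (via 4)
9: 20  (via 2)
8: 25  (via 11)
Shortest route: 3 → 2 → 11 → 8 = 25 kPa.

25 kPa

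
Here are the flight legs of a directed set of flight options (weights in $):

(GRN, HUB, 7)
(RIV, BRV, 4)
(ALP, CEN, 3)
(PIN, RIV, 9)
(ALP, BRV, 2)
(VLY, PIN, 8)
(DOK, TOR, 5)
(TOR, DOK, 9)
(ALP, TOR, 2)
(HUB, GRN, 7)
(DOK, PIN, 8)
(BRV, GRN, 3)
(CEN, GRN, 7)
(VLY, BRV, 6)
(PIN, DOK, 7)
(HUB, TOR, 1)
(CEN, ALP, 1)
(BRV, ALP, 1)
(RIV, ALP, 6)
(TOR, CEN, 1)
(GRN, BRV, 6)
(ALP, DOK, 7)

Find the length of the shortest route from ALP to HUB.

$12

Shortest distances from ALP:
ALP: 0
BRV: 2  (via ALP)
TOR: 2  (via ALP)
CEN: 3  (via ALP)
GRN: 5  (via BRV)
DOK: 7  (via ALP)
HUB: 12  (via GRN)
Shortest route: ALP–BRV–GRN–HUB = $12.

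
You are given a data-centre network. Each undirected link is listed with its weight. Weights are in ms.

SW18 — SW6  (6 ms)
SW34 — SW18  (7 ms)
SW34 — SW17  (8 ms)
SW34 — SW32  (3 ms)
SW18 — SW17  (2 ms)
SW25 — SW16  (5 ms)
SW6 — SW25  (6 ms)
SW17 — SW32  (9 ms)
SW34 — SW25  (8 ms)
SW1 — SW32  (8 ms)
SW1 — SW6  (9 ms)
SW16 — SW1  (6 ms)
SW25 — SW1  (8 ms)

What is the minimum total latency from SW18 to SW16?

Running Dijkstra from SW18:
SW18: 0
SW17: 2  (via SW18)
SW6: 6  (via SW18)
SW34: 7  (via SW18)
SW32: 10  (via SW34)
SW25: 12  (via SW6)
SW1: 15  (via SW6)
SW16: 17  (via SW25)
Shortest route: SW18–SW6–SW25–SW16 = 17 ms.

17 ms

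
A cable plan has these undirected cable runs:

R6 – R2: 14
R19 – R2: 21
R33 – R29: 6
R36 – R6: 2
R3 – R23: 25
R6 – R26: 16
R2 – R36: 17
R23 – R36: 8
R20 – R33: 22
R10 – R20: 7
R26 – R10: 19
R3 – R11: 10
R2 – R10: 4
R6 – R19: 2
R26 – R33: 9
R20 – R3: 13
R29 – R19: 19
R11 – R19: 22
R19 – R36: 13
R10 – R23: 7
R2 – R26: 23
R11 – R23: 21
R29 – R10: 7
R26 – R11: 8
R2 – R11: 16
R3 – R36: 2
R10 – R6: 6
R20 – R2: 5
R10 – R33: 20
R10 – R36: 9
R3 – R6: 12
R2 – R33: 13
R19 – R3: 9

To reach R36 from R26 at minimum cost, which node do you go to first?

R6

Compare a few routes:
R26 → R11 → R3 → R36: 8+10+2 = 20
R26 → R10 → R36: 19+9 = 28
R26 → R6 → R36: 16+2 = 18
R26 → R10 → R6 → R36: 19+6+2 = 27
The minimum is 18 via R26 → R6 → R36.
So from R26 the first move is to R6.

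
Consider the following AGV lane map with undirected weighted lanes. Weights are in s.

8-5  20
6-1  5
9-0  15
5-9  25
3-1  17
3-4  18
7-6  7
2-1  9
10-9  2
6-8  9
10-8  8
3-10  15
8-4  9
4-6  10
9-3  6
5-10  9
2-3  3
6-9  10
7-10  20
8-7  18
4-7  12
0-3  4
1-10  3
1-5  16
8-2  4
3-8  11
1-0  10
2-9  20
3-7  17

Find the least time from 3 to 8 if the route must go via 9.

Best 3 to 9: 3–9 costing 6
Shortest 9→8: 9–10–8 = 10
Total via 9: 6 + 10 = 16 s.

16 s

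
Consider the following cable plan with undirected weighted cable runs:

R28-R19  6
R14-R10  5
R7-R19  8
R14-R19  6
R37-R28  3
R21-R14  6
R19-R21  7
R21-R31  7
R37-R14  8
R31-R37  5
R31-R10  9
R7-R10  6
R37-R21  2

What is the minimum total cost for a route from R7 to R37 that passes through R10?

19

Best R7 to R10: R7–R10 costing 6
Best R10 to R37: R10–R14–R37 costing 13
Total via R10: 6 + 13 = 19.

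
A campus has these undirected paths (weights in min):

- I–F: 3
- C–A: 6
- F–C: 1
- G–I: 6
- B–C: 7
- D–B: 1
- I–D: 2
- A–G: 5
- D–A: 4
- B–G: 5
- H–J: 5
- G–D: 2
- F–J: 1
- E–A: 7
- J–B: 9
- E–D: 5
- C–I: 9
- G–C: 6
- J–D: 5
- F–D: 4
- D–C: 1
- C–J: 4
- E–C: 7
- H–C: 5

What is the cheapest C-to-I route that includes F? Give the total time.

4 min

Shortest C→F: C → F = 1
Best F to I: F → I costing 3
Total via F: 1 + 3 = 4 min.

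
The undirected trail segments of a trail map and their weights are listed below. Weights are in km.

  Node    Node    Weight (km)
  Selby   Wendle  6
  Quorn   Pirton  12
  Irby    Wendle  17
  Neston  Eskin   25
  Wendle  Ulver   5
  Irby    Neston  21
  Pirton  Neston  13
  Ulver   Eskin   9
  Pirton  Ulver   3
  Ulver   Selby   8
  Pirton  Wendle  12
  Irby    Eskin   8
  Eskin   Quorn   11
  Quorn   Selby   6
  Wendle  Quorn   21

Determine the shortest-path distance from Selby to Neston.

Running Dijkstra from Selby:
Selby: 0
Quorn: 6  (via Selby)
Wendle: 6  (via Selby)
Ulver: 8  (via Selby)
Pirton: 11  (via Ulver)
Eskin: 17  (via Quorn)
Irby: 23  (via Wendle)
Neston: 24  (via Pirton)
Shortest route: Selby–Ulver–Pirton–Neston = 24 km.

24 km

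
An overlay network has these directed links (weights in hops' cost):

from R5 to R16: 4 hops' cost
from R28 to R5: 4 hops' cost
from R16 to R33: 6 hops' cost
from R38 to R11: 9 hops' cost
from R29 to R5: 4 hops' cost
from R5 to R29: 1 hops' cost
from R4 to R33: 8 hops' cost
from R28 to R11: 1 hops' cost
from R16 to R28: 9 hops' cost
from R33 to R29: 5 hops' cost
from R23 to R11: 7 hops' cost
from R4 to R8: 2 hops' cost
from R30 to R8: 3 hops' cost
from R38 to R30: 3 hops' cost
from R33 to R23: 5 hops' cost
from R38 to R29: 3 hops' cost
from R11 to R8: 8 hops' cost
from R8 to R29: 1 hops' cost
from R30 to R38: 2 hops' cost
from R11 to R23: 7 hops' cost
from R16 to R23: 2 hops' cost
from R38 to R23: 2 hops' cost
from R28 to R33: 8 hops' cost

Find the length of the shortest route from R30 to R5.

Shortest distances from R30:
R30: 0
R38: 2  (via R30)
R8: 3  (via R30)
R23: 4  (via R38)
R29: 4  (via R8)
R5: 8  (via R29)
Shortest route: R30 → R8 → R29 → R5 = 8 hops' cost.

8 hops' cost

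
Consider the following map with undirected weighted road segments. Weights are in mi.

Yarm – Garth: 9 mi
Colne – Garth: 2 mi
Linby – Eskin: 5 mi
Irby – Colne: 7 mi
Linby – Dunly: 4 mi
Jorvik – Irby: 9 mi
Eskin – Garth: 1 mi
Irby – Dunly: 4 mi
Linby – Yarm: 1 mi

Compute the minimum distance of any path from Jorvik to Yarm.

18 mi

Compare a few routes:
Jorvik → Irby → Dunly → Linby → Yarm: 9+4+4+1 = 18
Jorvik → Irby → Colne → Garth → Eskin → Linby → Yarm: 9+7+2+1+5+1 = 25
Jorvik → Irby → Colne → Garth → Yarm: 9+7+2+9 = 27
Jorvik → Irby → Dunly → Linby → Eskin → Garth → Yarm: 9+4+4+5+1+9 = 32
Cheapest is Jorvik → Irby → Dunly → Linby → Yarm at 18 mi.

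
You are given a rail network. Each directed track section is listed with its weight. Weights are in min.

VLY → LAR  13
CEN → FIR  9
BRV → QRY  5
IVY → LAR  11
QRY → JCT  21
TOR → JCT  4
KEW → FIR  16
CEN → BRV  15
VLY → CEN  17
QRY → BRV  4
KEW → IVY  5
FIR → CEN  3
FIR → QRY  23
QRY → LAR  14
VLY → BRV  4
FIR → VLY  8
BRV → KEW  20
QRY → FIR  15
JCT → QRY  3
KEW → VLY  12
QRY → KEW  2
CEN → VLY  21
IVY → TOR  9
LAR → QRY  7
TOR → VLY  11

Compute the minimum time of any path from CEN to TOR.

Compare a few routes:
CEN → BRV → QRY → KEW → IVY → TOR: 15+5+2+5+9 = 36
CEN → FIR → VLY → BRV → QRY → KEW → IVY → TOR: 9+8+4+5+2+5+9 = 42
Cheapest is CEN → BRV → QRY → KEW → IVY → TOR at 36 min.

36 min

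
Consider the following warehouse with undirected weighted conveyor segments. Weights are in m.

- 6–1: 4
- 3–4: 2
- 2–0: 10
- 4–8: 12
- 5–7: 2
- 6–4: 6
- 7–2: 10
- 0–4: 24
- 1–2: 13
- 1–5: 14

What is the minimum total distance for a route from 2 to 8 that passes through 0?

46 m

Best 2 to 0: 2–0 costing 10
Best 0 to 8: 0–4–8 costing 36
Total via 0: 10 + 36 = 46 m.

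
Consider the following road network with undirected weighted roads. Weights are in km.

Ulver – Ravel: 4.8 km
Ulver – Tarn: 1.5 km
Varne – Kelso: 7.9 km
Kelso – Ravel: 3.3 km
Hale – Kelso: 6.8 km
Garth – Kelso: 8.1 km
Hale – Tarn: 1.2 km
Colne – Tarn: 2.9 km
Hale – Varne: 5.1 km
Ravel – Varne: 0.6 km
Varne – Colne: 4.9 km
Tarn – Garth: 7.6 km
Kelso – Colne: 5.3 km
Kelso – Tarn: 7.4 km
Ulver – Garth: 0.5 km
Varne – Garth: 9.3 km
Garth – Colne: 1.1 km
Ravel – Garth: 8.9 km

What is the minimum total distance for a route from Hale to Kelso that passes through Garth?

Shortest Hale→Garth: Hale → Tarn → Ulver → Garth = 3.2
Best Garth to Kelso: Garth → Colne → Kelso costing 6.4
Total via Garth: 3.2 + 6.4 = 9.6 km.

9.6 km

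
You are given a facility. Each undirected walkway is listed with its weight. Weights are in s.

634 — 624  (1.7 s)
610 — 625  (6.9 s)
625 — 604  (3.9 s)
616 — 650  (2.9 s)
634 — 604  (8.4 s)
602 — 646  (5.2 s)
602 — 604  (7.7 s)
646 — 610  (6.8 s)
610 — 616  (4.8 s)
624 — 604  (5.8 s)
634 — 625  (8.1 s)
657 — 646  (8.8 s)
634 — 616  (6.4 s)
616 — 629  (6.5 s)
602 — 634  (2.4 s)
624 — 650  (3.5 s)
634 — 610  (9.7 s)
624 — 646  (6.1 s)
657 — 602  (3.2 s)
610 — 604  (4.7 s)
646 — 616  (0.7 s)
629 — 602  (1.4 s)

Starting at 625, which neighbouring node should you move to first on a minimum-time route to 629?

634

Compare a few routes:
625–604–634–602–629: 3.9+8.4+2.4+1.4 = 16.1
625–604–602–629: 3.9+7.7+1.4 = 13
625–634–602–629: 8.1+2.4+1.4 = 11.9
625–604–624–634–602–629: 3.9+5.8+1.7+2.4+1.4 = 15.2
Cheapest is 625–634–602–629 at 11.9 s.
So from 625 the first move is to 634.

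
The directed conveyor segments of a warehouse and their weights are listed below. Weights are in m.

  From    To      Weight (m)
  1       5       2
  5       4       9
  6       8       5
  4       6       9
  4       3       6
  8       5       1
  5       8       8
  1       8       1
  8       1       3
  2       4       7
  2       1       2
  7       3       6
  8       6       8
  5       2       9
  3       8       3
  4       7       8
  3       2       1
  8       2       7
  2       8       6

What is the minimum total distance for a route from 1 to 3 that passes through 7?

Shortest 1→7: 1 → 5 → 4 → 7 = 19
Best 7 to 3: 7 → 3 costing 6
Total via 7: 19 + 6 = 25 m.

25 m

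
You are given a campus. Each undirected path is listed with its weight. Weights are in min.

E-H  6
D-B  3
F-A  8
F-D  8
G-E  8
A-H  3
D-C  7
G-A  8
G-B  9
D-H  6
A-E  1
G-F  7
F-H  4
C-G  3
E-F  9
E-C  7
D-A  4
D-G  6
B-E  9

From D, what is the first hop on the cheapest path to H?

H

Compare a few routes:
D → H: 6 = 6
D → A → H: 4+3 = 7
D → A → E → H: 4+1+6 = 11
Cheapest is D → H at 6 min.
So from D the first move is to H.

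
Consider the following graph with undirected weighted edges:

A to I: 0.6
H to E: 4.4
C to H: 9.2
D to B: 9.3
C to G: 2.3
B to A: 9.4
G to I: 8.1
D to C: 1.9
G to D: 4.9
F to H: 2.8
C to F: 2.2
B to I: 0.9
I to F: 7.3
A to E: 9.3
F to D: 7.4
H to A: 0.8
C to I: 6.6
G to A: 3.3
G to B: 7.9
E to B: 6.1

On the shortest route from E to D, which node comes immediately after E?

Compare a few routes:
E → H → F → C → D: 4.4+2.8+2.2+1.9 = 11.3
E → H → A → G → C → D: 4.4+0.8+3.3+2.3+1.9 = 12.7
Cheapest is E → H → F → C → D at 11.3.
So from E the first move is to H.

H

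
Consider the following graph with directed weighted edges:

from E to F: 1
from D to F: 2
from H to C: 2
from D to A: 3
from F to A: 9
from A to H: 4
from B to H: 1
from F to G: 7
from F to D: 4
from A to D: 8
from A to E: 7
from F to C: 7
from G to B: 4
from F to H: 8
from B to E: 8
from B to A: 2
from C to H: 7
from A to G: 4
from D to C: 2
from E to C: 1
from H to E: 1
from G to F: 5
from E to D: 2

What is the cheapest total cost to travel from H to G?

9

Settle nodes by increasing distance from H:
H: 0
E: 1  (via H)
C: 2  (via H)
F: 2  (via E)
D: 3  (via E)
A: 6  (via D)
G: 9  (via F)
Shortest route: H → E → F → G = 9.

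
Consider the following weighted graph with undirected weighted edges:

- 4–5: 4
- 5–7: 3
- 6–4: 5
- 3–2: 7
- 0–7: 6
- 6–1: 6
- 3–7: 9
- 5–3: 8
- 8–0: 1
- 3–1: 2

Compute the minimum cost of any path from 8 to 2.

Shortest distances from 8:
8: 0
0: 1  (via 8)
7: 7  (via 0)
5: 10  (via 7)
4: 14  (via 5)
3: 16  (via 7)
1: 18  (via 3)
6: 19  (via 4)
2: 23  (via 3)
Shortest route: 8–0–7–3–2 = 23.

23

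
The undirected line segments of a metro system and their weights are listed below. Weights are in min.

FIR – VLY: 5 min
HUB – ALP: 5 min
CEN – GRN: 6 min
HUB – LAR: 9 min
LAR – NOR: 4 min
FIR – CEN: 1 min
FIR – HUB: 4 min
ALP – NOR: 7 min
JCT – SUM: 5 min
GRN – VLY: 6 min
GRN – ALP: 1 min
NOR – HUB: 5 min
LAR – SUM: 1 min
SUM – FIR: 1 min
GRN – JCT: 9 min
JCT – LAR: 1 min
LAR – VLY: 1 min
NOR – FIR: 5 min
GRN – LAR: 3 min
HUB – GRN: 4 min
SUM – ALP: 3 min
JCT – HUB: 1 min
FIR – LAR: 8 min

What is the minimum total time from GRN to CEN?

6 min

Candidate routes:
GRN → HUB → JCT → LAR → SUM → FIR → CEN: 4+1+1+1+1+1 = 9
GRN → HUB → FIR → CEN: 4+4+1 = 9
GRN → CEN: 6 = 6
The minimum is 6 min via GRN → CEN.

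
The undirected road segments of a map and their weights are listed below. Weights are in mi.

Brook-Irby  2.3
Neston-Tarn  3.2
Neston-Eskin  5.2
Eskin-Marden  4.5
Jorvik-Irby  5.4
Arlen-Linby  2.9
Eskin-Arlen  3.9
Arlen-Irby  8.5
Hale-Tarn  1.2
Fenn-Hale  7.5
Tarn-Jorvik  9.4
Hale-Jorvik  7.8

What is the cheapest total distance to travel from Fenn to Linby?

Settle nodes by increasing distance from Fenn:
Fenn: 0
Hale: 7.5  (via Fenn)
Tarn: 8.7  (via Hale)
Neston: 11.9  (via Tarn)
Jorvik: 15.3  (via Hale)
Eskin: 17.1  (via Neston)
Irby: 20.7  (via Jorvik)
Arlen: 21  (via Eskin)
Marden: 21.6  (via Eskin)
Brook: 23  (via Irby)
Linby: 23.9  (via Arlen)
Shortest route: Fenn–Hale–Tarn–Neston–Eskin–Arlen–Linby = 23.9 mi.

23.9 mi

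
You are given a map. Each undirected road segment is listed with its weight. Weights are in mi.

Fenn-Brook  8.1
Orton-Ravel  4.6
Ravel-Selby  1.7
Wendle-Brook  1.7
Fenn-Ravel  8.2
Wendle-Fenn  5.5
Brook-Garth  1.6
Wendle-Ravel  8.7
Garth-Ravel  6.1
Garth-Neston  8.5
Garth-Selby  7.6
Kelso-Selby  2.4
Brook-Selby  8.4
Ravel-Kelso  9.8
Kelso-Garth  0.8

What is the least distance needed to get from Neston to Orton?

Shortest distances from Neston:
Neston: 0
Garth: 8.5  (via Neston)
Kelso: 9.3  (via Garth)
Brook: 10.1  (via Garth)
Selby: 11.7  (via Kelso)
Wendle: 11.8  (via Brook)
Ravel: 13.4  (via Selby)
Fenn: 17.3  (via Wendle)
Orton: 18  (via Ravel)
Shortest route: Neston → Garth → Kelso → Selby → Ravel → Orton = 18 mi.

18 mi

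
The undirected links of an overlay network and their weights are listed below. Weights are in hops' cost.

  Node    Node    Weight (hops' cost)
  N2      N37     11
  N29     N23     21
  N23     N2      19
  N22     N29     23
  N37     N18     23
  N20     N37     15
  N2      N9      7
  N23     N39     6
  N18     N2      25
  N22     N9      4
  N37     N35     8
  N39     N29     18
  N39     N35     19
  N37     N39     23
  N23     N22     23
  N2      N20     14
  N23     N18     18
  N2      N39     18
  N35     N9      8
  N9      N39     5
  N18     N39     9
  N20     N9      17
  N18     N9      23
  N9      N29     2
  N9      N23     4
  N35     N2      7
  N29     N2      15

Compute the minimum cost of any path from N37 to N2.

Enumerating some paths:
N37 → N2: 11 = 11
N37 → N35 → N2: 8+7 = 15
Cheapest is N37 → N2 at 11 hops' cost.

11 hops' cost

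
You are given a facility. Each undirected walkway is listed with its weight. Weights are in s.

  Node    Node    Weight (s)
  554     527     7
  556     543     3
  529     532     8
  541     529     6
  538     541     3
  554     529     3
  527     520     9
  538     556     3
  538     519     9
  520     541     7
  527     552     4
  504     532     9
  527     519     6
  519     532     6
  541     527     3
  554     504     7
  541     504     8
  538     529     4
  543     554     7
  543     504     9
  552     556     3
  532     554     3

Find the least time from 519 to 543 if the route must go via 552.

Best 519 to 552: 519–527–552 costing 10
Shortest 552→543: 552–556–543 = 6
Total via 552: 10 + 6 = 16 s.

16 s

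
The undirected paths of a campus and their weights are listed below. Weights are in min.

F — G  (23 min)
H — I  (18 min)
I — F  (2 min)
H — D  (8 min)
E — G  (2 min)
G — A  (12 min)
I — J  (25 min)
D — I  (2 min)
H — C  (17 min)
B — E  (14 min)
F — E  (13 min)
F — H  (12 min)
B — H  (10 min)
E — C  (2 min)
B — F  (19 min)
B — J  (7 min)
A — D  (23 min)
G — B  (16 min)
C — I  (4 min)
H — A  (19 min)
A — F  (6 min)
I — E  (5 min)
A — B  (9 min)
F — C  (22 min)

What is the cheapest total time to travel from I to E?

5 min

Running Dijkstra from I:
I: 0
D: 2  (via I)
F: 2  (via I)
C: 4  (via I)
E: 5  (via I)
Shortest route: I–E = 5 min.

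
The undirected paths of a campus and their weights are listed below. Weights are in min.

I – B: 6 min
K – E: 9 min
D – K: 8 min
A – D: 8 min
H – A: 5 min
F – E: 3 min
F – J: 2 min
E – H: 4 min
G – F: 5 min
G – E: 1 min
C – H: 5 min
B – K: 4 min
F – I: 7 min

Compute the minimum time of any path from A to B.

20 min

Running Dijkstra from A:
A: 0
H: 5  (via A)
D: 8  (via A)
E: 9  (via H)
C: 10  (via H)
G: 10  (via E)
F: 12  (via E)
J: 14  (via F)
K: 16  (via D)
I: 19  (via F)
B: 20  (via K)
Shortest route: A → D → K → B = 20 min.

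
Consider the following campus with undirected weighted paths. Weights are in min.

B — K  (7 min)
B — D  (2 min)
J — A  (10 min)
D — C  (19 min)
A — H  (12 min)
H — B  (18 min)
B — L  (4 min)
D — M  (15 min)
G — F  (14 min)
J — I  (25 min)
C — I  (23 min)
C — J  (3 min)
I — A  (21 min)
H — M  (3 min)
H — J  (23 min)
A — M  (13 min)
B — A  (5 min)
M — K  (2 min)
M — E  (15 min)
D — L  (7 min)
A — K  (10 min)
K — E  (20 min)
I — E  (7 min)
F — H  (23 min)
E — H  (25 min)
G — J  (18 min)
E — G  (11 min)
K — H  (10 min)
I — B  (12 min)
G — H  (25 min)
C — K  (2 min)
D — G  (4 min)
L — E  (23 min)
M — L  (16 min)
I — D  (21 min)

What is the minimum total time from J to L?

Enumerating some paths:
J - A - B - L: 10+5+4 = 19
J - C - K - M - L: 3+2+2+16 = 23
J - C - K - B - D - L: 3+2+7+2+7 = 21
J - C - K - B - L: 3+2+7+4 = 16
The minimum is 16 min via J - C - K - B - L.

16 min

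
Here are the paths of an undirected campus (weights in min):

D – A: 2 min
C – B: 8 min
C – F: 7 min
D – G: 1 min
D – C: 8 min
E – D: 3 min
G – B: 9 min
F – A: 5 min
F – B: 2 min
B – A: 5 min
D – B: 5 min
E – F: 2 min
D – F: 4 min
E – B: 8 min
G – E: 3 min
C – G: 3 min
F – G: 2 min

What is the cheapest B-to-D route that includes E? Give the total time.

Best B to E: B → F → E costing 4
Shortest E→D: E → D = 3
Total via E: 4 + 3 = 7 min.

7 min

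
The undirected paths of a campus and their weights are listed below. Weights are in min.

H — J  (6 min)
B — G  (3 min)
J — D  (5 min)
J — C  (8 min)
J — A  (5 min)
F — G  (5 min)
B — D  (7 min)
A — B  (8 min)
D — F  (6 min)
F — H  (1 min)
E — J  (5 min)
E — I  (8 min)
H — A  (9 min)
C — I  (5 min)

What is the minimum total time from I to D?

Settle nodes by increasing distance from I:
I: 0
C: 5  (via I)
E: 8  (via I)
J: 13  (via C)
A: 18  (via J)
D: 18  (via J)
Shortest route: I → C → J → D = 18 min.

18 min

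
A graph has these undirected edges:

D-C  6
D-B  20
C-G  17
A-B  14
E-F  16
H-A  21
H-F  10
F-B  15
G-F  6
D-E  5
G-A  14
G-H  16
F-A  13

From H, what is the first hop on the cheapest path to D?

Candidate routes:
H–G–C–D: 16+17+6 = 39
H–F–E–D: 10+16+5 = 31
H–F–G–C–D: 10+6+17+6 = 39
H–G–F–E–D: 16+6+16+5 = 43
The minimum is 31 via H–F–E–D.
So from H the first move is to F.

F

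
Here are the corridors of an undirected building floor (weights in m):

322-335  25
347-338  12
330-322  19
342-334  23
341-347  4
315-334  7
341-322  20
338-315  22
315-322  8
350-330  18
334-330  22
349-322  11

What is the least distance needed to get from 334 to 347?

Candidate routes:
334 - 330 - 322 - 341 - 347: 22+19+20+4 = 65
334 - 315 - 322 - 341 - 347: 7+8+20+4 = 39
334 - 315 - 338 - 347: 7+22+12 = 41
334 - 330 - 322 - 315 - 338 - 347: 22+19+8+22+12 = 83
Cheapest is 334 - 315 - 322 - 341 - 347 at 39 m.

39 m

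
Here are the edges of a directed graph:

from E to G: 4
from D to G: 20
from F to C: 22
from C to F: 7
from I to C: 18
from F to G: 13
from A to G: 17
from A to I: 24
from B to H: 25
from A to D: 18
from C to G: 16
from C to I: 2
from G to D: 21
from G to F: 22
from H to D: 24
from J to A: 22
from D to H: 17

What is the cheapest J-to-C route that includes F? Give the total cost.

Shortest J→F: J–A–G–F = 61
Best F to C: F–C costing 22
Total via F: 61 + 22 = 83.

83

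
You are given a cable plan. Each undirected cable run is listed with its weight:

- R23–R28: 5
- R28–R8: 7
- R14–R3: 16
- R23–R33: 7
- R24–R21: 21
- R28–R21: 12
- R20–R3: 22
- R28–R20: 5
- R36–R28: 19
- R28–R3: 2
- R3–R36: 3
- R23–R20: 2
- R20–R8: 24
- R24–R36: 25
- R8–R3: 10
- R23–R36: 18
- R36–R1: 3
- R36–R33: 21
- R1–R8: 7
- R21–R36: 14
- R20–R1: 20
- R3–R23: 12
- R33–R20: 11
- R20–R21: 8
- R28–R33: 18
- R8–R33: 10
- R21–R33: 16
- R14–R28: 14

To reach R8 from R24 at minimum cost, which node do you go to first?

Enumerating some paths:
R24–R36–R1–R8: 25+3+7 = 35
R24–R36–R3–R28–R8: 25+3+2+7 = 37
The minimum is 35 via R24–R36–R1–R8.
So from R24 the first move is to R36.

R36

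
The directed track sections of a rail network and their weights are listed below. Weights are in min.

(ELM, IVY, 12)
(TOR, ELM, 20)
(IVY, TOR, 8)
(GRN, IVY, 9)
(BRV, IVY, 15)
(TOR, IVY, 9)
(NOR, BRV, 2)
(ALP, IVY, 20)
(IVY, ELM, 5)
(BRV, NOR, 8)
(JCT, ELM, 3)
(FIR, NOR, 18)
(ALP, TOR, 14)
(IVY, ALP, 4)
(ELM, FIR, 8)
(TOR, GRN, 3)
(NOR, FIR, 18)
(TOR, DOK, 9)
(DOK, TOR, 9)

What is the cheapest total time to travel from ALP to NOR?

Enumerating some paths:
ALP → TOR → GRN → IVY → ELM → FIR → NOR: 14+3+9+5+8+18 = 57
ALP → IVY → ELM → FIR → NOR: 20+5+8+18 = 51
ALP → TOR → IVY → ELM → FIR → NOR: 14+9+5+8+18 = 54
Cheapest is ALP → IVY → ELM → FIR → NOR at 51 min.

51 min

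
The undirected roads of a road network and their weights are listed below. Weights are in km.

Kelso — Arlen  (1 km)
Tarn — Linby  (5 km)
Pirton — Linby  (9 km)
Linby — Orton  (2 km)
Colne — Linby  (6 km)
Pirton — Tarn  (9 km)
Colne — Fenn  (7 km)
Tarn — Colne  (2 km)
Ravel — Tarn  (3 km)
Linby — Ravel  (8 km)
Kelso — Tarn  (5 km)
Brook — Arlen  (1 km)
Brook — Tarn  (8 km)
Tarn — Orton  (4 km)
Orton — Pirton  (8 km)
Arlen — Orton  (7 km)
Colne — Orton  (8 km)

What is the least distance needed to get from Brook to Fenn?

Candidate routes:
Brook–Arlen–Kelso–Tarn–Colne–Fenn: 1+1+5+2+7 = 16
Brook–Tarn–Colne–Fenn: 8+2+7 = 17
Brook–Arlen–Orton–Tarn–Colne–Fenn: 1+7+4+2+7 = 21
The minimum is 16 km via Brook–Arlen–Kelso–Tarn–Colne–Fenn.

16 km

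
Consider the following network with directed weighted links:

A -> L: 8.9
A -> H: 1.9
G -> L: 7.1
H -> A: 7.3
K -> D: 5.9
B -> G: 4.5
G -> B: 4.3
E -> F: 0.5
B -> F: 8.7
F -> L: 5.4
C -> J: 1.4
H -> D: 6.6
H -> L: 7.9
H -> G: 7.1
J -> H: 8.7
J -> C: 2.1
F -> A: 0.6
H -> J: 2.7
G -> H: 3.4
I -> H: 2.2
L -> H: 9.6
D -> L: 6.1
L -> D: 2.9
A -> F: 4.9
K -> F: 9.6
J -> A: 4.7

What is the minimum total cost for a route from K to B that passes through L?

Best K to L: K–D–L costing 12
Best L to B: L–H–G–B costing 21
Total via L: 12 + 21 = 33.

33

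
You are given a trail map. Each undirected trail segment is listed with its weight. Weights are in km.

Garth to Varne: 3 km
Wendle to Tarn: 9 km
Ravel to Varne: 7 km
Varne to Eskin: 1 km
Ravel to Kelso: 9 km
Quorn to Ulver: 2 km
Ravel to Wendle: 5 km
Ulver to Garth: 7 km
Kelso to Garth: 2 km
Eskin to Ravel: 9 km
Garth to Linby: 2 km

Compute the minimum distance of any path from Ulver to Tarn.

Candidate routes:
Ulver - Garth - Kelso - Ravel - Wendle - Tarn: 7+2+9+5+9 = 32
Ulver - Garth - Varne - Ravel - Wendle - Tarn: 7+3+7+5+9 = 31
The minimum is 31 km via Ulver - Garth - Varne - Ravel - Wendle - Tarn.

31 km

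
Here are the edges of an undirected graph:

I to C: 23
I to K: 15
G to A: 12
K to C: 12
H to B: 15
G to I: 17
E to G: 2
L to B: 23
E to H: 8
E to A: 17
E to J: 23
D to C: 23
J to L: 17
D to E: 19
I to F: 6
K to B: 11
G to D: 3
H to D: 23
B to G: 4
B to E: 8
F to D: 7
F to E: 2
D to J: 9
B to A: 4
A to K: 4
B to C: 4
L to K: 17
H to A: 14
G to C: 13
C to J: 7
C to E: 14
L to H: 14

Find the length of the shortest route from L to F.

24

Candidate routes:
L–J–D–F: 17+9+7 = 33
L–H–E–F: 14+8+2 = 24
L–B–G–E–F: 23+4+2+2 = 31
L–K–A–B–G–E–F: 17+4+4+4+2+2 = 33
The minimum is 24 via L–H–E–F.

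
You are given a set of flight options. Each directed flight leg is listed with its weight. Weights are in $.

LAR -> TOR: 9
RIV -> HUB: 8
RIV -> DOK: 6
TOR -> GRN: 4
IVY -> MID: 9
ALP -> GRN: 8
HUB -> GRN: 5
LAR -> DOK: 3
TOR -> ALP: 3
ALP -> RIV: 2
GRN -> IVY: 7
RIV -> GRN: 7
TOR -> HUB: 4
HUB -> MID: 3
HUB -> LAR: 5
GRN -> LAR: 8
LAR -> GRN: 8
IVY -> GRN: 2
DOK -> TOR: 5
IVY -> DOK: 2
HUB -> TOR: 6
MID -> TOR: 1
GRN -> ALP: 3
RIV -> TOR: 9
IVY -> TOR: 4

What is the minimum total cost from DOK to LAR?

Compare a few routes:
DOK → TOR → HUB → LAR: 5+4+5 = 14
DOK → TOR → HUB → GRN → LAR: 5+4+5+8 = 22
DOK → TOR → GRN → LAR: 5+4+8 = 17
Cheapest is DOK → TOR → HUB → LAR at $14.

$14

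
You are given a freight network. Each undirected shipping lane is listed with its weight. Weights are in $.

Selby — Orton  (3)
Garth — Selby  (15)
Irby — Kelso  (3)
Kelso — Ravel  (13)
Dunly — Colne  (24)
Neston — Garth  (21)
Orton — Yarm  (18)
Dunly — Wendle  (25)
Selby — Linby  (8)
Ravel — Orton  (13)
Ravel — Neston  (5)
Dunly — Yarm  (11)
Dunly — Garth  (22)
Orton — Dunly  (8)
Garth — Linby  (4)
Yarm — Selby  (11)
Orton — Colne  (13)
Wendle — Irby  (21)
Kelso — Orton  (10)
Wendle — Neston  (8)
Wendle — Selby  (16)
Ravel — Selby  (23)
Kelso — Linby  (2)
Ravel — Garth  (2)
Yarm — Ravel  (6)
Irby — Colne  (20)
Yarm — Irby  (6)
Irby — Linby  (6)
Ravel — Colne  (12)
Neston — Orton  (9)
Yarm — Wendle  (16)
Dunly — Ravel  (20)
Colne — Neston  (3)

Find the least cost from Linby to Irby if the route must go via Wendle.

$40

Shortest Linby→Wendle: Linby–Garth–Ravel–Neston–Wendle = 19
Best Wendle to Irby: Wendle–Irby costing 21
Total via Wendle: 19 + 21 = $40.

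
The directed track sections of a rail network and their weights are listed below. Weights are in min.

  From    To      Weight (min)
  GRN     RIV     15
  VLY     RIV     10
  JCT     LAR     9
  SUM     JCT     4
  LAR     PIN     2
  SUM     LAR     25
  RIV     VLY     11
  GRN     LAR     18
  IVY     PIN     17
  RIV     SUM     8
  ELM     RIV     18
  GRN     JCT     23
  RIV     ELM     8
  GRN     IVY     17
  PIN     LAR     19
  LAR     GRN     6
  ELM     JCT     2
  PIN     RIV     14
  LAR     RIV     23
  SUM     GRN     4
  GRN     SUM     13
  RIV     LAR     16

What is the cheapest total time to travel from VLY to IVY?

39 min

Compare a few routes:
VLY → RIV → SUM → GRN → IVY: 10+8+4+17 = 39
VLY → RIV → SUM → JCT → LAR → GRN → IVY: 10+8+4+9+6+17 = 54
VLY → RIV → LAR → GRN → IVY: 10+16+6+17 = 49
VLY → RIV → ELM → JCT → LAR → GRN → IVY: 10+8+2+9+6+17 = 52
Cheapest is VLY → RIV → SUM → GRN → IVY at 39 min.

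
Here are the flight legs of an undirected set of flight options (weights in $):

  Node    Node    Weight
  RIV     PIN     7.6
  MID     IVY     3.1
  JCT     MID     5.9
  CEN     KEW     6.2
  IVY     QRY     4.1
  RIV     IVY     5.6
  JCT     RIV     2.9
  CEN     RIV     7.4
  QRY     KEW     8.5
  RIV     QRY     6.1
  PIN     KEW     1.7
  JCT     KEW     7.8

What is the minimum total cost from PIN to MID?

$15.4

Shortest distances from PIN:
PIN: 0
KEW: 1.7  (via PIN)
RIV: 7.6  (via PIN)
CEN: 7.9  (via KEW)
JCT: 9.5  (via KEW)
QRY: 10.2  (via KEW)
IVY: 13.2  (via RIV)
MID: 15.4  (via JCT)
Shortest route: PIN → KEW → JCT → MID = $15.4.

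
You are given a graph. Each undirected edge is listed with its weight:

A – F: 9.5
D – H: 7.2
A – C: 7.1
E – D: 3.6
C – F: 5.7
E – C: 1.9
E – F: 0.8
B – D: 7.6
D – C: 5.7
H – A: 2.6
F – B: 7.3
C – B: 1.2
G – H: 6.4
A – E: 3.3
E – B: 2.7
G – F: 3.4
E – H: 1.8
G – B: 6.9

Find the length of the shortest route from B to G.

Shortest distances from B:
B: 0
C: 1.2  (via B)
E: 2.7  (via B)
F: 3.5  (via E)
H: 4.5  (via E)
A: 6  (via E)
D: 6.3  (via E)
G: 6.9  (via B)
Shortest route: B → G = 6.9.

6.9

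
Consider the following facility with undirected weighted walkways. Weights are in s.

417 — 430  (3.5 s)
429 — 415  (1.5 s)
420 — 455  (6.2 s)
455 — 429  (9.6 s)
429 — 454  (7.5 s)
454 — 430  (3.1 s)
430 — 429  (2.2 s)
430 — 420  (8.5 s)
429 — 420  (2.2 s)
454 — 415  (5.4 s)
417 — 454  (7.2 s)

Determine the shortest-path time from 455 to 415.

Compare a few routes:
455 - 429 - 415: 9.6+1.5 = 11.1
455 - 420 - 430 - 429 - 415: 6.2+8.5+2.2+1.5 = 18.4
455 - 420 - 429 - 430 - 454 - 415: 6.2+2.2+2.2+3.1+5.4 = 19.1
455 - 420 - 429 - 415: 6.2+2.2+1.5 = 9.9
The minimum is 9.9 s via 455 - 420 - 429 - 415.

9.9 s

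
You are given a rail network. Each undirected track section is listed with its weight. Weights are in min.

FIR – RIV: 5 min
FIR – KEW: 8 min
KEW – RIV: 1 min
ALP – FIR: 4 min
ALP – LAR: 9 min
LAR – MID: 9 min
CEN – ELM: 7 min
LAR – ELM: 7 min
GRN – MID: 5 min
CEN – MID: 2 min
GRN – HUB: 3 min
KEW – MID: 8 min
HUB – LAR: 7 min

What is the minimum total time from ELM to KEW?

Compare a few routes:
ELM–LAR–ALP–FIR–KEW: 7+9+4+8 = 28
ELM–LAR–ALP–FIR–RIV–KEW: 7+9+4+5+1 = 26
ELM–LAR–MID–KEW: 7+9+8 = 24
ELM–CEN–MID–KEW: 7+2+8 = 17
Cheapest is ELM–CEN–MID–KEW at 17 min.

17 min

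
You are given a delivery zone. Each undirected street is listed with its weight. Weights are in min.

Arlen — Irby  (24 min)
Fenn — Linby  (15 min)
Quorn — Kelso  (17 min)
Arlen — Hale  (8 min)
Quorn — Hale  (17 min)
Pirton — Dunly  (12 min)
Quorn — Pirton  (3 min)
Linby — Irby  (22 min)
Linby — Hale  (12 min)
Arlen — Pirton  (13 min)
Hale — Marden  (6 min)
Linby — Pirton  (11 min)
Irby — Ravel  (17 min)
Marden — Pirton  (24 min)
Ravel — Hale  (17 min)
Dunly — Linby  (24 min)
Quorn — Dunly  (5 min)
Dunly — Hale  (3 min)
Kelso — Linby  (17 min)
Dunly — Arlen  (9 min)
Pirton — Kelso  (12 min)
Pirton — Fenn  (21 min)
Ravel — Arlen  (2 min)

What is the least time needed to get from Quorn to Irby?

Enumerating some paths:
Quorn - Dunly - Hale - Arlen - Ravel - Irby: 5+3+8+2+17 = 35
Quorn - Dunly - Arlen - Ravel - Irby: 5+9+2+17 = 33
Quorn - Pirton - Arlen - Ravel - Irby: 3+13+2+17 = 35
Cheapest is Quorn - Dunly - Arlen - Ravel - Irby at 33 min.

33 min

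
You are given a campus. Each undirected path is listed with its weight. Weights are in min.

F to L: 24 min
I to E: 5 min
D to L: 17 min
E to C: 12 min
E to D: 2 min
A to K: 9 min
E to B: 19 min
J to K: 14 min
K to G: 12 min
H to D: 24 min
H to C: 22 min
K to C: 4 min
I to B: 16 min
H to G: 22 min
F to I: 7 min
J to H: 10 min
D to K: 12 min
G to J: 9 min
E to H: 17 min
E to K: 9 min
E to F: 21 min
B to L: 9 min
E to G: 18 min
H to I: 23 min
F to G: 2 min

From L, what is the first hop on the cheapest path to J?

F

Compare a few routes:
L–F–G–J: 24+2+9 = 35
L–D–E–K–J: 17+2+9+14 = 42
Cheapest is L–F–G–J at 35 min.
So from L the first move is to F.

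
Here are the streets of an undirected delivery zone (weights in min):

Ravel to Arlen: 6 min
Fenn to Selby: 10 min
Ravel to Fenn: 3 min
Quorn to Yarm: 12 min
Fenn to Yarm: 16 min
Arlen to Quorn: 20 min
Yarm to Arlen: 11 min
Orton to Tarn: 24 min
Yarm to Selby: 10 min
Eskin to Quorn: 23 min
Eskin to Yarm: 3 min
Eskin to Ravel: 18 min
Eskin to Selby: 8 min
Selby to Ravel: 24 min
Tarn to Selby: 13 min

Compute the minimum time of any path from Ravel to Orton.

50 min

Compare a few routes:
Ravel–Eskin–Selby–Tarn–Orton: 18+8+13+24 = 63
Ravel–Selby–Tarn–Orton: 24+13+24 = 61
Ravel–Fenn–Selby–Tarn–Orton: 3+10+13+24 = 50
The minimum is 50 min via Ravel–Fenn–Selby–Tarn–Orton.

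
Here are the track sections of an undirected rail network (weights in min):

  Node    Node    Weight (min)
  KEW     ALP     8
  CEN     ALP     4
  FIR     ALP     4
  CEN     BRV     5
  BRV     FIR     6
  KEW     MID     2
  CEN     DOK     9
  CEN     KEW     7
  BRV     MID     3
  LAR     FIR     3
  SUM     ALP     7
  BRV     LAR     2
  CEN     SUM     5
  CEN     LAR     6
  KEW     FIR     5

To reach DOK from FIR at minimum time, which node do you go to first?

ALP

Candidate routes:
FIR–LAR–CEN–DOK: 3+6+9 = 18
FIR–ALP–CEN–DOK: 4+4+9 = 17
FIR–LAR–BRV–CEN–DOK: 3+2+5+9 = 19
FIR–BRV–CEN–DOK: 6+5+9 = 20
The minimum is 17 min via FIR–ALP–CEN–DOK.
So from FIR the first move is to ALP.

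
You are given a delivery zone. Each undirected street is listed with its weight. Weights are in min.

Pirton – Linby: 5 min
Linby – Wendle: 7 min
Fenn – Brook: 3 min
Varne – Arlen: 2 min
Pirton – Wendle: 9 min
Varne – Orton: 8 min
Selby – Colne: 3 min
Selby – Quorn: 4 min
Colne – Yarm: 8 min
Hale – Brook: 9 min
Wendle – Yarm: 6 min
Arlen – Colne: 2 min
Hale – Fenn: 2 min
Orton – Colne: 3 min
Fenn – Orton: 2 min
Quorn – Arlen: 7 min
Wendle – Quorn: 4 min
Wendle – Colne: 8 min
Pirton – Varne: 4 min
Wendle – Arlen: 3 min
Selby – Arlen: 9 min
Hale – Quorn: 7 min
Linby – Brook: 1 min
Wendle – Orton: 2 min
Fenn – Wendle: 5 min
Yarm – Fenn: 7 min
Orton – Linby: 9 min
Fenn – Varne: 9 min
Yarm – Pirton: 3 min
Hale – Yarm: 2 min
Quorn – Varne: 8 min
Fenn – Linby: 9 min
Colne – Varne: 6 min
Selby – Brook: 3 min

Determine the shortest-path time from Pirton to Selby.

9 min

Settle nodes by increasing distance from Pirton:
Pirton: 0
Yarm: 3  (via Pirton)
Varne: 4  (via Pirton)
Hale: 5  (via Yarm)
Linby: 5  (via Pirton)
Brook: 6  (via Linby)
Arlen: 6  (via Varne)
Fenn: 7  (via Hale)
Colne: 8  (via Arlen)
Orton: 9  (via Fenn)
Wendle: 9  (via Pirton)
Selby: 9  (via Brook)
Shortest route: Pirton–Linby–Brook–Selby = 9 min.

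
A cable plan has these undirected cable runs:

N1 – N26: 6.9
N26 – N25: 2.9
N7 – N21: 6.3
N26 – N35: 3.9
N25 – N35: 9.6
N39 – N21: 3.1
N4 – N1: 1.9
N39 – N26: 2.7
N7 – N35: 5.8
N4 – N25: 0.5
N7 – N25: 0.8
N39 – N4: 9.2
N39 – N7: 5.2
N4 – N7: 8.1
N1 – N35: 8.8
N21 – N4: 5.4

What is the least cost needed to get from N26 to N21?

5.8

Shortest distances from N26:
N26: 0
N39: 2.7  (via N26)
N25: 2.9  (via N26)
N4: 3.4  (via N25)
N7: 3.7  (via N25)
N35: 3.9  (via N26)
N1: 5.3  (via N4)
N21: 5.8  (via N39)
Shortest route: N26–N39–N21 = 5.8.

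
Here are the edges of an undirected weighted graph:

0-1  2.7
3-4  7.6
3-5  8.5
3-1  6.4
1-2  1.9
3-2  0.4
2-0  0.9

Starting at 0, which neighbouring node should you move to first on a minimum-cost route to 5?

2

Enumerating some paths:
0 - 1 - 3 - 5: 2.7+6.4+8.5 = 17.6
0 - 2 - 1 - 3 - 5: 0.9+1.9+6.4+8.5 = 17.7
0 - 1 - 2 - 3 - 5: 2.7+1.9+0.4+8.5 = 13.5
0 - 2 - 3 - 5: 0.9+0.4+8.5 = 9.8
Cheapest is 0 - 2 - 3 - 5 at 9.8.
So from 0 the first move is to 2.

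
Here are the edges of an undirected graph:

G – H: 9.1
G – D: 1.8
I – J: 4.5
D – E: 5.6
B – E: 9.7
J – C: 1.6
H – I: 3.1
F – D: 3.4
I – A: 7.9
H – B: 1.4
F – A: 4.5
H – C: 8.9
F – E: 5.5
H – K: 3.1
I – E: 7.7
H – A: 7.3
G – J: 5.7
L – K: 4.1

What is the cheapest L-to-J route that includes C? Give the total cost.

17.7

Best L to C: L–K–H–C costing 16.1
Best C to J: C–J costing 1.6
Total via C: 16.1 + 1.6 = 17.7.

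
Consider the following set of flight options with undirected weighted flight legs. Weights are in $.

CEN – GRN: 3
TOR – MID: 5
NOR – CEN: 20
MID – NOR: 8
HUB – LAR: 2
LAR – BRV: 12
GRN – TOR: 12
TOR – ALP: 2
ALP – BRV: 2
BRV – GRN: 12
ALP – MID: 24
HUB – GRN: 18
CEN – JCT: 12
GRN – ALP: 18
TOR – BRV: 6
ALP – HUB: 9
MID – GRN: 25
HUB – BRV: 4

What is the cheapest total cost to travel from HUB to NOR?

$21

Settle nodes by increasing distance from HUB:
HUB: 0
LAR: 2  (via HUB)
BRV: 4  (via HUB)
ALP: 6  (via BRV)
TOR: 8  (via ALP)
MID: 13  (via TOR)
GRN: 16  (via BRV)
CEN: 19  (via GRN)
NOR: 21  (via MID)
Shortest route: HUB → BRV → ALP → TOR → MID → NOR = $21.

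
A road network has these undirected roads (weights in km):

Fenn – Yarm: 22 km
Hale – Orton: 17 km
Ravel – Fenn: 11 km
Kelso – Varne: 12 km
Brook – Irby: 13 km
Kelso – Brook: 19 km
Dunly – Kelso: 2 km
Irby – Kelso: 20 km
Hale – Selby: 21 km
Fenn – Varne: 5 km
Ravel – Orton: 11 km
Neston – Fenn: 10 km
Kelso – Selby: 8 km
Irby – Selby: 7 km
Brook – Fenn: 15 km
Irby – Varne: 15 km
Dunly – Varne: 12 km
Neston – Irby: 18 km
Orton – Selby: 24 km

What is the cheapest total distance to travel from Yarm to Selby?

Enumerating some paths:
Yarm–Fenn–Varne–Irby–Selby: 22+5+15+7 = 49
Yarm–Fenn–Neston–Irby–Selby: 22+10+18+7 = 57
Yarm–Fenn–Varne–Dunly–Kelso–Selby: 22+5+12+2+8 = 49
Yarm–Fenn–Varne–Kelso–Selby: 22+5+12+8 = 47
Cheapest is Yarm–Fenn–Varne–Kelso–Selby at 47 km.

47 km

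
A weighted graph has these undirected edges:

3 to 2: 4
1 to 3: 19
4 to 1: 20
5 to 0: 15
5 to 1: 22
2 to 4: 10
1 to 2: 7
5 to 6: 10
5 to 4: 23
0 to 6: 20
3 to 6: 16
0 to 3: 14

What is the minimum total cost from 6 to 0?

20

Compare a few routes:
6–0: 20 = 20
6–5–0: 10+15 = 25
The minimum is 20 via 6–0.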